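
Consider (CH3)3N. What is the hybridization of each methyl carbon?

Each methyl carbon is sp3: 4 σ bonds, 4 electron-density regions.

sp^3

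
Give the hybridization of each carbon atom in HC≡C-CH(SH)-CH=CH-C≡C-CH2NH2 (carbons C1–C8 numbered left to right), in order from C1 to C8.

C1 sp, C2 sp, C3 sp3, C4 sp2, C5 sp2, C6 sp, C7 sp, C8 sp3

C1 carries 2 σ bonds, plus two π bonds, giving a steric number of 2, so it is sp.
C2 — 2 σ bonds, plus two π bonds. Steric number 2, so sp.
C3 (4 σ bonds) has steric number 4: sp3.
C4: 3 σ bonds, plus one π bond; 3 regions of electron density → sp2.
C5 (3 σ bonds, plus one π bond) has steric number 3: sp2.
C6 — 2 σ bonds, plus two π bonds. Steric number 2, so sp.
C7 has 2 σ bonds, plus two π bonds: steric number 2 → sp.
C8 is sp3: 4 σ bonds, 4 electron-density regions.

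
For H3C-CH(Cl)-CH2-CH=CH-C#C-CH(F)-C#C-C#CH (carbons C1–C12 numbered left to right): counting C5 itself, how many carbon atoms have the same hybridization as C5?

2

C5 is sp2 (one π bond).
C1: sp3
C2: sp3
C3: sp3
C4: sp2 ✓
C5: sp2 ✓
C6: sp
C7: sp
C8: sp3
C9: sp
C10: sp
C11: sp
C12: sp
2 carbons are sp2.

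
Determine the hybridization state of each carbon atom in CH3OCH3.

Each carbon atom is sp3: 4 σ bonds, 4 electron-density regions.

sp³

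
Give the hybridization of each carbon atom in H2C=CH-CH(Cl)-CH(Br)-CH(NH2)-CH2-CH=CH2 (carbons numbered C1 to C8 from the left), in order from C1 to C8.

C1 sp2, C2 sp2, C3 sp3, C4 sp3, C5 sp3, C6 sp3, C7 sp2, C8 sp2

C1 (3 σ bonds, plus one π bond) has steric number 3: sp2.
C2 has 3 σ bonds, plus one π bond: steric number 3 → sp2.
C3: 4 σ bonds; 4 regions of electron density → sp3.
C4 has 4 σ bonds: steric number 4 → sp3.
C5 — 4 σ bonds. Steric number 4, so sp3.
C6 has 4 σ bonds: steric number 4 → sp3.
C7 has 3 σ bonds, plus one π bond: steric number 3 → sp2.
C8: 3 σ bonds, plus one π bond; 3 regions of electron density → sp2.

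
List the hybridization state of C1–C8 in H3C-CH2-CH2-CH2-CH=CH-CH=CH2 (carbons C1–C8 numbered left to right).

C1 sp3, C2 sp3, C3 sp3, C4 sp3, C5 sp2, C6 sp2, C7 sp2, C8 sp2

C1 (4 σ bonds) has steric number 4: sp3.
C2: 4 σ bonds — 4 electron domains, sp3.
C3 has 4 σ bonds: steric number 4 → sp3.
C4: 4 σ bonds; 4 regions of electron density → sp3.
C5 has 3 σ bonds, plus one π bond: steric number 3 → sp2.
C6 carries 3 σ bonds, plus one π bond, giving a steric number of 3, so it is sp2.
C7 — 3 σ bonds, plus one π bond. Steric number 3, so sp2.
C8: 3 σ bonds, plus one π bond — 3 electron domains, sp2.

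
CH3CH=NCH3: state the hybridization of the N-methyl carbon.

The N-methyl carbon (4 σ bonds) has steric number 4: sp3.

sp³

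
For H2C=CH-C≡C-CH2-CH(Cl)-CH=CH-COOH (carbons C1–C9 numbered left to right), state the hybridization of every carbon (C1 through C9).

C1 has 3 σ bonds, plus one π bond: steric number 3 → sp2.
C2: 3 σ bonds, plus one π bond; 3 regions of electron density → sp2.
C3 (2 σ bonds, plus two π bonds) has steric number 2: sp.
C4 (2 σ bonds, plus two π bonds) has steric number 2: sp.
C5 — 4 σ bonds. Steric number 4, so sp3.
C6 has 4 σ bonds: steric number 4 → sp3.
C7 — 3 σ bonds, plus one π bond. Steric number 3, so sp2.
C8 — 3 σ bonds, plus one π bond. Steric number 3, so sp2.
C9 is sp2: 3 σ bonds, plus one π bond, 3 electron-density regions.

C1 sp2, C2 sp2, C3 sp, C4 sp, C5 sp3, C6 sp3, C7 sp2, C8 sp2, C9 sp2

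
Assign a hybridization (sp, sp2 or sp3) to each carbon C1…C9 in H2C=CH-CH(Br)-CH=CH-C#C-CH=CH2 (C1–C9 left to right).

C1 (3 σ bonds, plus one π bond) has steric number 3: sp2.
C2 has 3 σ bonds, plus one π bond: steric number 3 → sp2.
C3 (4 σ bonds) has steric number 4: sp3.
C4 is sp2: 3 σ bonds, plus one π bond, 3 electron-density regions.
C5 is sp2: 3 σ bonds, plus one π bond, 3 electron-density regions.
C6 (2 σ bonds, plus two π bonds) has steric number 2: sp.
C7: 2 σ bonds, plus two π bonds — 2 electron domains, sp.
C8 — 3 σ bonds, plus one π bond. Steric number 3, so sp2.
C9: 3 σ bonds, plus one π bond — 3 electron domains, sp2.

C1 sp2, C2 sp2, C3 sp3, C4 sp2, C5 sp2, C6 sp, C7 sp, C8 sp2, C9 sp2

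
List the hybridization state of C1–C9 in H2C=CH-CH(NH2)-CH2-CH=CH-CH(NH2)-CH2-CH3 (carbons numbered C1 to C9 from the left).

C1 — 3 σ bonds, plus one π bond. Steric number 3, so sp2.
C2: 3 σ bonds, plus one π bond; 3 regions of electron density → sp2.
C3 is sp3: 4 σ bonds, 4 electron-density regions.
C4 has 4 σ bonds: steric number 4 → sp3.
C5: 3 σ bonds, plus one π bond; 3 regions of electron density → sp2.
C6 — 3 σ bonds, plus one π bond. Steric number 3, so sp2.
C7: 4 σ bonds; 4 regions of electron density → sp3.
C8 carries 4 σ bonds, giving a steric number of 4, so it is sp3.
C9: 4 σ bonds; 4 regions of electron density → sp3.

C1 sp2, C2 sp2, C3 sp3, C4 sp3, C5 sp2, C6 sp2, C7 sp3, C8 sp3, C9 sp3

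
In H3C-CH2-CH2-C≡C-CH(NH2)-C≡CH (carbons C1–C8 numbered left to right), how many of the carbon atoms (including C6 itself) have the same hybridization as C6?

4

C6 is sp3 (only σ bonds).
C1: sp3 ✓
C2: sp3 ✓
C3: sp3 ✓
C4: sp
C5: sp
C6: sp3 ✓
C7: sp
C8: sp
4 carbons are sp3.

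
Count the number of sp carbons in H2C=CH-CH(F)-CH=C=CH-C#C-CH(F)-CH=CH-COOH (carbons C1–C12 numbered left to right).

3

C1: sp2
C2: sp2
C3: sp3
C4: sp2
C5: sp ✓
C6: sp2
C7: sp ✓
C8: sp ✓
C9: sp3
C10: sp2
C11: sp2
C12: sp2
C5, C7, C8 → 3 sp carbons.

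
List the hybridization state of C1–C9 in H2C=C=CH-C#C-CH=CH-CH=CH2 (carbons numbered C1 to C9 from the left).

C1 sp2, C2 sp, C3 sp2, C4 sp, C5 sp, C6 sp2, C7 sp2, C8 sp2, C9 sp2

C1: 3 σ bonds, plus one π bond; 3 regions of electron density → sp2.
C2: 2 σ bonds, plus two π bonds; 2 regions of electron density → sp.
C3: 3 σ bonds, plus one π bond — 3 electron domains, sp2.
C4 carries 2 σ bonds, plus two π bonds, giving a steric number of 2, so it is sp.
C5 is sp: 2 σ bonds, plus two π bonds, 2 electron-density regions.
C6 carries 3 σ bonds, plus one π bond, giving a steric number of 3, so it is sp2.
C7 has 3 σ bonds, plus one π bond: steric number 3 → sp2.
C8 is sp2: 3 σ bonds, plus one π bond, 3 electron-density regions.
C9 (3 σ bonds, plus one π bond) has steric number 3: sp2.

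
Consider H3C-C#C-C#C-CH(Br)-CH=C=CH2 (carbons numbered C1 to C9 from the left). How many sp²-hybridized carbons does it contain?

C1: sp3
C2: sp
C3: sp
C4: sp
C5: sp
C6: sp3
C7: sp2 ✓
C8: sp
C9: sp2 ✓
C7, C9 → 2 sp2 carbons.

2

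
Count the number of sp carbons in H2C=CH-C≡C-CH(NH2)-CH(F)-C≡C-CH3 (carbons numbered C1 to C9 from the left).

C1: sp2
C2: sp2
C3: sp ✓
C4: sp ✓
C5: sp3
C6: sp3
C7: sp ✓
C8: sp ✓
C9: sp3
C3, C4, C7, C8 → 4 sp carbons.

4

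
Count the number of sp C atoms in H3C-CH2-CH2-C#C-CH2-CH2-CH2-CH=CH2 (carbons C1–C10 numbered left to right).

C1: sp3
C2: sp3
C3: sp3
C4: sp ✓
C5: sp ✓
C6: sp3
C7: sp3
C8: sp3
C9: sp2
C10: sp2
C4, C5 → 2 sp carbons.

2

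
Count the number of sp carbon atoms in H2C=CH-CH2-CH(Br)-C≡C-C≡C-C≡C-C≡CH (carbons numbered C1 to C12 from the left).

8

C1: sp2
C2: sp2
C3: sp3
C4: sp3
C5: sp ✓
C6: sp ✓
C7: sp ✓
C8: sp ✓
C9: sp ✓
C10: sp ✓
C11: sp ✓
C12: sp ✓
C5, C6, C7, C8, C9, C10, C11, C12 → 8 sp carbons.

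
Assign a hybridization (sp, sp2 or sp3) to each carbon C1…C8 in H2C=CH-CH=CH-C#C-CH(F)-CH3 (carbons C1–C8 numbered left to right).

C1 — 3 σ bonds, plus one π bond. Steric number 3, so sp2.
C2 carries 3 σ bonds, plus one π bond, giving a steric number of 3, so it is sp2.
C3 carries 3 σ bonds, plus one π bond, giving a steric number of 3, so it is sp2.
C4: 3 σ bonds, plus one π bond — 3 electron domains, sp2.
C5 — 2 σ bonds, plus two π bonds. Steric number 2, so sp.
C6 — 2 σ bonds, plus two π bonds. Steric number 2, so sp.
C7: 4 σ bonds — 4 electron domains, sp3.
C8 has 4 σ bonds: steric number 4 → sp3.

C1 sp2, C2 sp2, C3 sp2, C4 sp2, C5 sp, C6 sp, C7 sp3, C8 sp3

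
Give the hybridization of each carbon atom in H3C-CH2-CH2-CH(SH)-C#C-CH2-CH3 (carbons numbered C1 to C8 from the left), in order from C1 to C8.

C1 sp3, C2 sp3, C3 sp3, C4 sp3, C5 sp, C6 sp, C7 sp3, C8 sp3

C1 (4 σ bonds) has steric number 4: sp3.
C2 carries 4 σ bonds, giving a steric number of 4, so it is sp3.
C3 has 4 σ bonds: steric number 4 → sp3.
C4: 4 σ bonds — 4 electron domains, sp3.
C5: 2 σ bonds, plus two π bonds — 2 electron domains, sp.
C6 is sp: 2 σ bonds, plus two π bonds, 2 electron-density regions.
C7: 4 σ bonds — 4 electron domains, sp3.
C8 carries 4 σ bonds, giving a steric number of 4, so it is sp3.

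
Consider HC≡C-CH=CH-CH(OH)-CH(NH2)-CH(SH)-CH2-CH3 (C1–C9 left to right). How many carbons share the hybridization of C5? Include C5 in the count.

5

C5 is sp3 (only σ bonds).
C1: sp
C2: sp
C3: sp2
C4: sp2
C5: sp3 ✓
C6: sp3 ✓
C7: sp3 ✓
C8: sp3 ✓
C9: sp3 ✓
5 carbons are sp3.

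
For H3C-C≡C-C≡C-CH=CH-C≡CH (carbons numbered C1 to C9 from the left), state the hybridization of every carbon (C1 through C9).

C1 sp3, C2 sp, C3 sp, C4 sp, C5 sp, C6 sp2, C7 sp2, C8 sp, C9 sp

C1 has 4 σ bonds: steric number 4 → sp3.
C2 — 2 σ bonds, plus two π bonds. Steric number 2, so sp.
C3 has 2 σ bonds, plus two π bonds: steric number 2 → sp.
C4 has 2 σ bonds, plus two π bonds: steric number 2 → sp.
C5 (2 σ bonds, plus two π bonds) has steric number 2: sp.
C6 has 3 σ bonds, plus one π bond: steric number 3 → sp2.
C7: 3 σ bonds, plus one π bond — 3 electron domains, sp2.
C8 (2 σ bonds, plus two π bonds) has steric number 2: sp.
C9 carries 2 σ bonds, plus two π bonds, giving a steric number of 2, so it is sp.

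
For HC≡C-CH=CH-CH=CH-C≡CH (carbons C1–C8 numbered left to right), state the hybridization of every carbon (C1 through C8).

C1 sp, C2 sp, C3 sp2, C4 sp2, C5 sp2, C6 sp2, C7 sp, C8 sp

C1 (2 σ bonds, plus two π bonds) has steric number 2: sp.
C2: 2 σ bonds, plus two π bonds — 2 electron domains, sp.
C3 is sp2: 3 σ bonds, plus one π bond, 3 electron-density regions.
C4 carries 3 σ bonds, plus one π bond, giving a steric number of 3, so it is sp2.
C5 (3 σ bonds, plus one π bond) has steric number 3: sp2.
C6 has 3 σ bonds, plus one π bond: steric number 3 → sp2.
C7: 2 σ bonds, plus two π bonds — 2 electron domains, sp.
C8 (2 σ bonds, plus two π bonds) has steric number 2: sp.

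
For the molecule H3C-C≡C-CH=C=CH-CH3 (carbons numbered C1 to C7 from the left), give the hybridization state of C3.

C3 (2 σ bonds, plus two π bonds) has steric number 2: sp.

sp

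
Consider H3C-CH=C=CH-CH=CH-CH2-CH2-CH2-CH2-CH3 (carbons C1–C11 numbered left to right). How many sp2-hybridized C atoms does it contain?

4

C1: sp3
C2: sp2 ✓
C3: sp
C4: sp2 ✓
C5: sp2 ✓
C6: sp2 ✓
C7: sp3
C8: sp3
C9: sp3
C10: sp3
C11: sp3
C2, C4, C5, C6 → 4 sp2 carbons.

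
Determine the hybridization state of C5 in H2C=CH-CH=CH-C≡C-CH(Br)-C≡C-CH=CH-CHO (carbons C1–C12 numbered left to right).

sp

C5: 2 σ bonds, plus two π bonds — 2 electron domains, sp.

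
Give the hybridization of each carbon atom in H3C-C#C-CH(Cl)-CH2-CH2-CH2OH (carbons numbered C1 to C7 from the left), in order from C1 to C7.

C1 (4 σ bonds) has steric number 4: sp3.
C2 has 2 σ bonds, plus two π bonds: steric number 2 → sp.
C3 — 2 σ bonds, plus two π bonds. Steric number 2, so sp.
C4 carries 4 σ bonds, giving a steric number of 4, so it is sp3.
C5 is sp3: 4 σ bonds, 4 electron-density regions.
C6 carries 4 σ bonds, giving a steric number of 4, so it is sp3.
C7 carries 4 σ bonds, giving a steric number of 4, so it is sp3.

C1 sp3, C2 sp, C3 sp, C4 sp3, C5 sp3, C6 sp3, C7 sp3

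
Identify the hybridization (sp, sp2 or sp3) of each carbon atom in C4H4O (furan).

sp^2

Each carbon atom: 3 σ bonds, plus one π bond; 3 regions of electron density → sp2.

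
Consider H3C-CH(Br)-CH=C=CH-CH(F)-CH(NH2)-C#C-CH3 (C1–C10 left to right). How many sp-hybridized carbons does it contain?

3

C1: sp3
C2: sp3
C3: sp2
C4: sp ✓
C5: sp2
C6: sp3
C7: sp3
C8: sp ✓
C9: sp ✓
C10: sp3
C4, C8, C9 → 3 sp carbons.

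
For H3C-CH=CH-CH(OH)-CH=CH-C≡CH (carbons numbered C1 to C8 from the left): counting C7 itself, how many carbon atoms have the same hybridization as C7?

2

C7 is sp (two π bonds).
C1: sp3
C2: sp2
C3: sp2
C4: sp3
C5: sp2
C6: sp2
C7: sp ✓
C8: sp ✓
2 carbons are sp.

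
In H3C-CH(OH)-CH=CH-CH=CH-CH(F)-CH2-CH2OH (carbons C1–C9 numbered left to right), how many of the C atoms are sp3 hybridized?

C1: sp3 ✓
C2: sp3 ✓
C3: sp2
C4: sp2
C5: sp2
C6: sp2
C7: sp3 ✓
C8: sp3 ✓
C9: sp3 ✓
C1, C2, C7, C8, C9 → 5 sp3 carbons.

5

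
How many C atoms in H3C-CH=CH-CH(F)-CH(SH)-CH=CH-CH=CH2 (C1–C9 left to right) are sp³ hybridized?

3

C1: sp3 ✓
C2: sp2
C3: sp2
C4: sp3 ✓
C5: sp3 ✓
C6: sp2
C7: sp2
C8: sp2
C9: sp2
C1, C4, C5 → 3 sp3 carbons.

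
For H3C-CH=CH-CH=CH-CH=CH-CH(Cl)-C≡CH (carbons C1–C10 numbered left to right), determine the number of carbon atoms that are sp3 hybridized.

C1: sp3 ✓
C2: sp2
C3: sp2
C4: sp2
C5: sp2
C6: sp2
C7: sp2
C8: sp3 ✓
C9: sp
C10: sp
C1, C8 → 2 sp3 carbons.

2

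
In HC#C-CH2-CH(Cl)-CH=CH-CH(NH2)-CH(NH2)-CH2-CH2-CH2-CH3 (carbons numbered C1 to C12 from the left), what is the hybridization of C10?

C10 carries 4 σ bonds, giving a steric number of 4, so it is sp3.

sp3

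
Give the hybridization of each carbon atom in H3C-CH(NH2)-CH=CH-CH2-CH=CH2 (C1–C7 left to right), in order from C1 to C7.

C1 sp3, C2 sp3, C3 sp2, C4 sp2, C5 sp3, C6 sp2, C7 sp2

C1 has 4 σ bonds: steric number 4 → sp3.
C2: 4 σ bonds; 4 regions of electron density → sp3.
C3 has 3 σ bonds, plus one π bond: steric number 3 → sp2.
C4 has 3 σ bonds, plus one π bond: steric number 3 → sp2.
C5: 4 σ bonds — 4 electron domains, sp3.
C6 (3 σ bonds, plus one π bond) has steric number 3: sp2.
C7 — 3 σ bonds, plus one π bond. Steric number 3, so sp2.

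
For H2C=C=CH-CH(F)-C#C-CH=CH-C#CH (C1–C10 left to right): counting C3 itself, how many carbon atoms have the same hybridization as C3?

4

C3 is sp2 (one π bond).
C1: sp2 ✓
C2: sp
C3: sp2 ✓
C4: sp3
C5: sp
C6: sp
C7: sp2 ✓
C8: sp2 ✓
C9: sp
C10: sp
4 carbons are sp2.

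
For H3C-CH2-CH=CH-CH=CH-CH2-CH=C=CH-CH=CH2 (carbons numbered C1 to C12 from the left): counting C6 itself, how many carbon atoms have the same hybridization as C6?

8

C6 is sp2 (one π bond).
C1: sp3
C2: sp3
C3: sp2 ✓
C4: sp2 ✓
C5: sp2 ✓
C6: sp2 ✓
C7: sp3
C8: sp2 ✓
C9: sp
C10: sp2 ✓
C11: sp2 ✓
C12: sp2 ✓
8 carbons are sp2.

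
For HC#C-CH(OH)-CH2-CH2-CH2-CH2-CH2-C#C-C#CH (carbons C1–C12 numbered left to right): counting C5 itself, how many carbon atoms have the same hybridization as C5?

C5 is sp3 (only σ bonds).
C1: sp
C2: sp
C3: sp3 ✓
C4: sp3 ✓
C5: sp3 ✓
C6: sp3 ✓
C7: sp3 ✓
C8: sp3 ✓
C9: sp
C10: sp
C11: sp
C12: sp
6 carbons are sp3.

6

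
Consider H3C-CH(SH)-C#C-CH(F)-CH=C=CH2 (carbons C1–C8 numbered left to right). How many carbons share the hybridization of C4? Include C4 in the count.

C4 is sp (two π bonds).
C1: sp3
C2: sp3
C3: sp ✓
C4: sp ✓
C5: sp3
C6: sp2
C7: sp ✓
C8: sp2
3 carbons are sp.

3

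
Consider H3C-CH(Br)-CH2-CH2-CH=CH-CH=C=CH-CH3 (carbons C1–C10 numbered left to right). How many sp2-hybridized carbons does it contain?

C1: sp3
C2: sp3
C3: sp3
C4: sp3
C5: sp2 ✓
C6: sp2 ✓
C7: sp2 ✓
C8: sp
C9: sp2 ✓
C10: sp3
C5, C6, C7, C9 → 4 sp2 carbons.

4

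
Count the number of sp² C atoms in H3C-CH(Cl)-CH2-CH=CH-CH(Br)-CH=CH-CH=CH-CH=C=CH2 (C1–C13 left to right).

8

C1: sp3
C2: sp3
C3: sp3
C4: sp2 ✓
C5: sp2 ✓
C6: sp3
C7: sp2 ✓
C8: sp2 ✓
C9: sp2 ✓
C10: sp2 ✓
C11: sp2 ✓
C12: sp
C13: sp2 ✓
C4, C5, C7, C8, C9, C10, C11, C13 → 8 sp2 carbons.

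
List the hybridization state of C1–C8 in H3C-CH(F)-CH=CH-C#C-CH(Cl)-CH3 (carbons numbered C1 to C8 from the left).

C1 sp3, C2 sp3, C3 sp2, C4 sp2, C5 sp, C6 sp, C7 sp3, C8 sp3

C1 — 4 σ bonds. Steric number 4, so sp3.
C2 carries 4 σ bonds, giving a steric number of 4, so it is sp3.
C3: 3 σ bonds, plus one π bond — 3 electron domains, sp2.
C4: 3 σ bonds, plus one π bond; 3 regions of electron density → sp2.
C5: 2 σ bonds, plus two π bonds; 2 regions of electron density → sp.
C6 carries 2 σ bonds, plus two π bonds, giving a steric number of 2, so it is sp.
C7 is sp3: 4 σ bonds, 4 electron-density regions.
C8 (4 σ bonds) has steric number 4: sp3.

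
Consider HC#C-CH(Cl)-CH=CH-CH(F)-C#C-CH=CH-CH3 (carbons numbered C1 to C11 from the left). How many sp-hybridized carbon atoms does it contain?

C1: sp ✓
C2: sp ✓
C3: sp3
C4: sp2
C5: sp2
C6: sp3
C7: sp ✓
C8: sp ✓
C9: sp2
C10: sp2
C11: sp3
C1, C2, C7, C8 → 4 sp carbons.

4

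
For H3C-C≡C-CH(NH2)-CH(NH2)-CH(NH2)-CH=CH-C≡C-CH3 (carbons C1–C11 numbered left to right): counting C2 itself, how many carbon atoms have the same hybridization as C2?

C2 is sp (two π bonds).
C1: sp3
C2: sp ✓
C3: sp ✓
C4: sp3
C5: sp3
C6: sp3
C7: sp2
C8: sp2
C9: sp ✓
C10: sp ✓
C11: sp3
4 carbons are sp.

4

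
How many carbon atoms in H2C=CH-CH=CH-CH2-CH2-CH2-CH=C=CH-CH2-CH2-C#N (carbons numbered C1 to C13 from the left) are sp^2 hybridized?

C1: sp2 ✓
C2: sp2 ✓
C3: sp2 ✓
C4: sp2 ✓
C5: sp3
C6: sp3
C7: sp3
C8: sp2 ✓
C9: sp
C10: sp2 ✓
C11: sp3
C12: sp3
C13: sp
C1, C2, C3, C4, C8, C10 → 6 sp2 carbons.

6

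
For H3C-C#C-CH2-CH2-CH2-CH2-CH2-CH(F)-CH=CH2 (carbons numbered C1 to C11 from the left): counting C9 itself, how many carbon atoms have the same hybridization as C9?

C9 is sp3 (only σ bonds).
C1: sp3 ✓
C2: sp
C3: sp
C4: sp3 ✓
C5: sp3 ✓
C6: sp3 ✓
C7: sp3 ✓
C8: sp3 ✓
C9: sp3 ✓
C10: sp2
C11: sp2
7 carbons are sp3.

7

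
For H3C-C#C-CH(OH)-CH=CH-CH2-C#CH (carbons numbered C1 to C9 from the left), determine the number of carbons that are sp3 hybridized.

C1: sp3 ✓
C2: sp
C3: sp
C4: sp3 ✓
C5: sp2
C6: sp2
C7: sp3 ✓
C8: sp
C9: sp
C1, C4, C7 → 3 sp3 carbons.

3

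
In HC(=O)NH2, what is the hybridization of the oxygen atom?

sp^2

The oxygen atom: 1 σ bond and 2 lone pairs, plus one π bond; 3 regions of electron density → sp2.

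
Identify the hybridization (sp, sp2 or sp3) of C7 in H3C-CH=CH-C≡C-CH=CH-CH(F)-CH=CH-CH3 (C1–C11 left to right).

sp²

C7 — 3 σ bonds, plus one π bond. Steric number 3, so sp2.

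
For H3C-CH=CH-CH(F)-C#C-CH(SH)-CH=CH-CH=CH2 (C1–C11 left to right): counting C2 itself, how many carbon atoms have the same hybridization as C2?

6

C2 is sp2 (one π bond).
C1: sp3
C2: sp2 ✓
C3: sp2 ✓
C4: sp3
C5: sp
C6: sp
C7: sp3
C8: sp2 ✓
C9: sp2 ✓
C10: sp2 ✓
C11: sp2 ✓
6 carbons are sp2.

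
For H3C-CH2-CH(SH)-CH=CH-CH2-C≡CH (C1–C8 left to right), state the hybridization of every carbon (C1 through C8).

C1 sp3, C2 sp3, C3 sp3, C4 sp2, C5 sp2, C6 sp3, C7 sp, C8 sp

C1 is sp3: 4 σ bonds, 4 electron-density regions.
C2: 4 σ bonds; 4 regions of electron density → sp3.
C3 carries 4 σ bonds, giving a steric number of 4, so it is sp3.
C4 carries 3 σ bonds, plus one π bond, giving a steric number of 3, so it is sp2.
C5: 3 σ bonds, plus one π bond — 3 electron domains, sp2.
C6 carries 4 σ bonds, giving a steric number of 4, so it is sp3.
C7 has 2 σ bonds, plus two π bonds: steric number 2 → sp.
C8: 2 σ bonds, plus two π bonds; 2 regions of electron density → sp.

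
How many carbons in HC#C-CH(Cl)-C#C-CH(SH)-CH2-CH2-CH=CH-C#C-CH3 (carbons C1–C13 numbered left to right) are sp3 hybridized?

C1: sp
C2: sp
C3: sp3 ✓
C4: sp
C5: sp
C6: sp3 ✓
C7: sp3 ✓
C8: sp3 ✓
C9: sp2
C10: sp2
C11: sp
C12: sp
C13: sp3 ✓
C3, C6, C7, C8, C13 → 5 sp3 carbons.

5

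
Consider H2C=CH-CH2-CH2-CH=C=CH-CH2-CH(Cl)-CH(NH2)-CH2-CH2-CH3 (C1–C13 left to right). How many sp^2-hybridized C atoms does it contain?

C1: sp2 ✓
C2: sp2 ✓
C3: sp3
C4: sp3
C5: sp2 ✓
C6: sp
C7: sp2 ✓
C8: sp3
C9: sp3
C10: sp3
C11: sp3
C12: sp3
C13: sp3
C1, C2, C5, C7 → 4 sp2 carbons.

4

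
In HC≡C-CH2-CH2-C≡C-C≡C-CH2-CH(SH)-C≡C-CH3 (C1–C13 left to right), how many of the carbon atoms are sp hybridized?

8

C1: sp ✓
C2: sp ✓
C3: sp3
C4: sp3
C5: sp ✓
C6: sp ✓
C7: sp ✓
C8: sp ✓
C9: sp3
C10: sp3
C11: sp ✓
C12: sp ✓
C13: sp3
C1, C2, C5, C6, C7, C8, C11, C12 → 8 sp carbons.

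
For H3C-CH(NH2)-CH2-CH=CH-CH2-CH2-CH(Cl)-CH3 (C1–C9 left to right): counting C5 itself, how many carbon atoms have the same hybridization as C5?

2

C5 is sp2 (one π bond).
C1: sp3
C2: sp3
C3: sp3
C4: sp2 ✓
C5: sp2 ✓
C6: sp3
C7: sp3
C8: sp3
C9: sp3
2 carbons are sp2.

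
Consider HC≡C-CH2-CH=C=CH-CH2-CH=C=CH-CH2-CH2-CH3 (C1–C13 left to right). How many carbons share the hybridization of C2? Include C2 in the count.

4

C2 is sp (two π bonds).
C1: sp ✓
C2: sp ✓
C3: sp3
C4: sp2
C5: sp ✓
C6: sp2
C7: sp3
C8: sp2
C9: sp ✓
C10: sp2
C11: sp3
C12: sp3
C13: sp3
4 carbons are sp.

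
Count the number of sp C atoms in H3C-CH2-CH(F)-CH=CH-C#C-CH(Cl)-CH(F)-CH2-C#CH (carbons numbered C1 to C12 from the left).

C1: sp3
C2: sp3
C3: sp3
C4: sp2
C5: sp2
C6: sp ✓
C7: sp ✓
C8: sp3
C9: sp3
C10: sp3
C11: sp ✓
C12: sp ✓
C6, C7, C11, C12 → 4 sp carbons.

4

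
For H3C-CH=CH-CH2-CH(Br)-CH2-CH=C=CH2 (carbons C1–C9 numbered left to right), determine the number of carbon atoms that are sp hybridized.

1

C1: sp3
C2: sp2
C3: sp2
C4: sp3
C5: sp3
C6: sp3
C7: sp2
C8: sp ✓
C9: sp2
C8 → 1 sp carbon.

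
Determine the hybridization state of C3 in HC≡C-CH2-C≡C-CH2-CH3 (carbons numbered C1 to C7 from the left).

C3 (4 σ bonds) has steric number 4: sp3.

sp3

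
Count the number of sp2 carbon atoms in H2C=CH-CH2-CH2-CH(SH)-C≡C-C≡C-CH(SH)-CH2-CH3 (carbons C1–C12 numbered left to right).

C1: sp2 ✓
C2: sp2 ✓
C3: sp3
C4: sp3
C5: sp3
C6: sp
C7: sp
C8: sp
C9: sp
C10: sp3
C11: sp3
C12: sp3
C1, C2 → 2 sp2 carbons.

2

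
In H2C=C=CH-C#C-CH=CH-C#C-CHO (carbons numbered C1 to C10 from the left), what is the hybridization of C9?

C9 has 2 σ bonds, plus two π bonds: steric number 2 → sp.

sp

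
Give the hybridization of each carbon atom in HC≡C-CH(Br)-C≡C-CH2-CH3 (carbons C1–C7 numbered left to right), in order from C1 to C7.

C1 sp, C2 sp, C3 sp3, C4 sp, C5 sp, C6 sp3, C7 sp3

C1 has 2 σ bonds, plus two π bonds: steric number 2 → sp.
C2 (2 σ bonds, plus two π bonds) has steric number 2: sp.
C3 is sp3: 4 σ bonds, 4 electron-density regions.
C4: 2 σ bonds, plus two π bonds — 2 electron domains, sp.
C5 — 2 σ bonds, plus two π bonds. Steric number 2, so sp.
C6: 4 σ bonds — 4 electron domains, sp3.
C7 (4 σ bonds) has steric number 4: sp3.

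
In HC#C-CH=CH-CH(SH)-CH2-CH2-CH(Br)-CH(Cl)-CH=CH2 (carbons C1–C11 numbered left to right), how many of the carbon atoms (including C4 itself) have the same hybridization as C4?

C4 is sp2 (one π bond).
C1: sp
C2: sp
C3: sp2 ✓
C4: sp2 ✓
C5: sp3
C6: sp3
C7: sp3
C8: sp3
C9: sp3
C10: sp2 ✓
C11: sp2 ✓
4 carbons are sp2.

4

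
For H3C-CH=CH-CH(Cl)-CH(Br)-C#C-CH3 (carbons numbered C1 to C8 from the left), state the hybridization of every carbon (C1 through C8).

C1 sp3, C2 sp2, C3 sp2, C4 sp3, C5 sp3, C6 sp, C7 sp, C8 sp3

C1: 4 σ bonds; 4 regions of electron density → sp3.
C2 — 3 σ bonds, plus one π bond. Steric number 3, so sp2.
C3 — 3 σ bonds, plus one π bond. Steric number 3, so sp2.
C4: 4 σ bonds; 4 regions of electron density → sp3.
C5 is sp3: 4 σ bonds, 4 electron-density regions.
C6 — 2 σ bonds, plus two π bonds. Steric number 2, so sp.
C7: 2 σ bonds, plus two π bonds — 2 electron domains, sp.
C8 carries 4 σ bonds, giving a steric number of 4, so it is sp3.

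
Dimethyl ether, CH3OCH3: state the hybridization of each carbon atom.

Each carbon atom has 4 σ bonds: steric number 4 → sp3.

sp3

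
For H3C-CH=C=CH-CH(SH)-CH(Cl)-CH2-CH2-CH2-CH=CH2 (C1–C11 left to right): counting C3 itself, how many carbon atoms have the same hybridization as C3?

C3 is sp (two π bonds).
C1: sp3
C2: sp2
C3: sp ✓
C4: sp2
C5: sp3
C6: sp3
C7: sp3
C8: sp3
C9: sp3
C10: sp2
C11: sp2
1 carbon is sp.

1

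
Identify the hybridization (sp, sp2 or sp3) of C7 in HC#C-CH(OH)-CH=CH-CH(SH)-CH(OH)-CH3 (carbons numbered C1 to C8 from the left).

sp³

C7 (4 σ bonds) has steric number 4: sp3.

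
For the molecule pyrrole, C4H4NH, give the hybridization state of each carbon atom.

Each carbon atom has 3 σ bonds, plus one π bond: steric number 3 → sp2.

sp^2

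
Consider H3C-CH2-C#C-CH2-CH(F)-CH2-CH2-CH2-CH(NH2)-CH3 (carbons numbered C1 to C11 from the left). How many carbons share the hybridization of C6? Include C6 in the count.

9

C6 is sp3 (only σ bonds).
C1: sp3 ✓
C2: sp3 ✓
C3: sp
C4: sp
C5: sp3 ✓
C6: sp3 ✓
C7: sp3 ✓
C8: sp3 ✓
C9: sp3 ✓
C10: sp3 ✓
C11: sp3 ✓
9 carbons are sp3.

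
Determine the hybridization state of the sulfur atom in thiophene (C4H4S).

sp2

Analogous to furan: one S lone pair in the aromatic π system, S is sp2.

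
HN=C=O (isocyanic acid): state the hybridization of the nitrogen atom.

The nitrogen atom carries 2 σ bonds and 1 lone pair, plus one π bond, giving a steric number of 3, so it is sp2.

sp2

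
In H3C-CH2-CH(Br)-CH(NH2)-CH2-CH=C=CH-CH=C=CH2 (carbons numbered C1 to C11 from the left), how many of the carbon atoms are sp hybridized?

C1: sp3
C2: sp3
C3: sp3
C4: sp3
C5: sp3
C6: sp2
C7: sp ✓
C8: sp2
C9: sp2
C10: sp ✓
C11: sp2
C7, C10 → 2 sp carbons.

2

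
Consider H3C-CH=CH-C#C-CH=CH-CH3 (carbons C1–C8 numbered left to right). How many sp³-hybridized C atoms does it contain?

2

C1: sp3 ✓
C2: sp2
C3: sp2
C4: sp
C5: sp
C6: sp2
C7: sp2
C8: sp3 ✓
C1, C8 → 2 sp3 carbons.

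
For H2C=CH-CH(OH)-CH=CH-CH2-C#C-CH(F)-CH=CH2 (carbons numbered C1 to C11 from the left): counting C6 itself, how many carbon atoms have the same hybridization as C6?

C6 is sp3 (only σ bonds).
C1: sp2
C2: sp2
C3: sp3 ✓
C4: sp2
C5: sp2
C6: sp3 ✓
C7: sp
C8: sp
C9: sp3 ✓
C10: sp2
C11: sp2
3 carbons are sp3.

3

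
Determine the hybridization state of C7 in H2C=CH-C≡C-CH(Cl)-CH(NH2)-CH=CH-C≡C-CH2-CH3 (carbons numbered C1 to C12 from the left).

C7 carries 3 σ bonds, plus one π bond, giving a steric number of 3, so it is sp2.

sp2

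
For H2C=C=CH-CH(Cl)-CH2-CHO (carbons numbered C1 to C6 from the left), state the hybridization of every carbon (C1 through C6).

C1 sp2, C2 sp, C3 sp2, C4 sp3, C5 sp3, C6 sp2

C1 carries 3 σ bonds, plus one π bond, giving a steric number of 3, so it is sp2.
C2: 2 σ bonds, plus two π bonds; 2 regions of electron density → sp.
C3: 3 σ bonds, plus one π bond; 3 regions of electron density → sp2.
C4 carries 4 σ bonds, giving a steric number of 4, so it is sp3.
C5 (4 σ bonds) has steric number 4: sp3.
C6 has 3 σ bonds, plus one π bond: steric number 3 → sp2.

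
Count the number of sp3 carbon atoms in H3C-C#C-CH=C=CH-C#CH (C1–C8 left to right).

C1: sp3 ✓
C2: sp
C3: sp
C4: sp2
C5: sp
C6: sp2
C7: sp
C8: sp
C1 → 1 sp3 carbon.

1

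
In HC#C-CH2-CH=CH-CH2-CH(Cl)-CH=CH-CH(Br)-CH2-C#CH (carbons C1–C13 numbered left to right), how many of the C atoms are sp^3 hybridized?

5

C1: sp
C2: sp
C3: sp3 ✓
C4: sp2
C5: sp2
C6: sp3 ✓
C7: sp3 ✓
C8: sp2
C9: sp2
C10: sp3 ✓
C11: sp3 ✓
C12: sp
C13: sp
C3, C6, C7, C10, C11 → 5 sp3 carbons.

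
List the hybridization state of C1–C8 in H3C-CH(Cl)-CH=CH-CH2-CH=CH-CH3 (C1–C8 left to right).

C1 carries 4 σ bonds, giving a steric number of 4, so it is sp3.
C2 carries 4 σ bonds, giving a steric number of 4, so it is sp3.
C3 — 3 σ bonds, plus one π bond. Steric number 3, so sp2.
C4 carries 3 σ bonds, plus one π bond, giving a steric number of 3, so it is sp2.
C5: 4 σ bonds; 4 regions of electron density → sp3.
C6 is sp2: 3 σ bonds, plus one π bond, 3 electron-density regions.
C7: 3 σ bonds, plus one π bond; 3 regions of electron density → sp2.
C8 carries 4 σ bonds, giving a steric number of 4, so it is sp3.

C1 sp3, C2 sp3, C3 sp2, C4 sp2, C5 sp3, C6 sp2, C7 sp2, C8 sp3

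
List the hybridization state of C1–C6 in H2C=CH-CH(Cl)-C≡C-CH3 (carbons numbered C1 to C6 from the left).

C1 — 3 σ bonds, plus one π bond. Steric number 3, so sp2.
C2 carries 3 σ bonds, plus one π bond, giving a steric number of 3, so it is sp2.
C3: 4 σ bonds; 4 regions of electron density → sp3.
C4 — 2 σ bonds, plus two π bonds. Steric number 2, so sp.
C5 — 2 σ bonds, plus two π bonds. Steric number 2, so sp.
C6 (4 σ bonds) has steric number 4: sp3.

C1 sp2, C2 sp2, C3 sp3, C4 sp, C5 sp, C6 sp3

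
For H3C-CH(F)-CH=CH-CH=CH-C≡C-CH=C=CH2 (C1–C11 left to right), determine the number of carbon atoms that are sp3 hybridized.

C1: sp3 ✓
C2: sp3 ✓
C3: sp2
C4: sp2
C5: sp2
C6: sp2
C7: sp
C8: sp
C9: sp2
C10: sp
C11: sp2
C1, C2 → 2 sp3 carbons.

2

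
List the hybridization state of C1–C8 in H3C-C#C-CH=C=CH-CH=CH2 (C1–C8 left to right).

C1 sp3, C2 sp, C3 sp, C4 sp2, C5 sp, C6 sp2, C7 sp2, C8 sp2

C1 — 4 σ bonds. Steric number 4, so sp3.
C2 is sp: 2 σ bonds, plus two π bonds, 2 electron-density regions.
C3 — 2 σ bonds, plus two π bonds. Steric number 2, so sp.
C4: 3 σ bonds, plus one π bond — 3 electron domains, sp2.
C5 (2 σ bonds, plus two π bonds) has steric number 2: sp.
C6 — 3 σ bonds, plus one π bond. Steric number 3, so sp2.
C7 is sp2: 3 σ bonds, plus one π bond, 3 electron-density regions.
C8 is sp2: 3 σ bonds, plus one π bond, 3 electron-density regions.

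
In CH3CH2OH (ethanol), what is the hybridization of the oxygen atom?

The oxygen atom has 2 σ bonds and 2 lone pairs: steric number 4 → sp3.

sp3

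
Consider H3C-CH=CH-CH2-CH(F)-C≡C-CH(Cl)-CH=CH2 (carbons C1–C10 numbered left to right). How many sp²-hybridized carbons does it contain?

C1: sp3
C2: sp2 ✓
C3: sp2 ✓
C4: sp3
C5: sp3
C6: sp
C7: sp
C8: sp3
C9: sp2 ✓
C10: sp2 ✓
C2, C3, C9, C10 → 4 sp2 carbons.

4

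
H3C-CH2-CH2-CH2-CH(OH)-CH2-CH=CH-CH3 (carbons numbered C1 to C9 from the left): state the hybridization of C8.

sp^2

C8: 3 σ bonds, plus one π bond; 3 regions of electron density → sp2.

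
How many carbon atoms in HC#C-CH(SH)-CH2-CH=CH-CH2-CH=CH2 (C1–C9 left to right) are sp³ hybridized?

C1: sp
C2: sp
C3: sp3 ✓
C4: sp3 ✓
C5: sp2
C6: sp2
C7: sp3 ✓
C8: sp2
C9: sp2
C3, C4, C7 → 3 sp3 carbons.

3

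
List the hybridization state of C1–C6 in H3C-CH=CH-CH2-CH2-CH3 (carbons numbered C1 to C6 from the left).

C1 — 4 σ bonds. Steric number 4, so sp3.
C2: 3 σ bonds, plus one π bond; 3 regions of electron density → sp2.
C3: 3 σ bonds, plus one π bond — 3 electron domains, sp2.
C4 carries 4 σ bonds, giving a steric number of 4, so it is sp3.
C5 is sp3: 4 σ bonds, 4 electron-density regions.
C6 carries 4 σ bonds, giving a steric number of 4, so it is sp3.

C1 sp3, C2 sp2, C3 sp2, C4 sp3, C5 sp3, C6 sp3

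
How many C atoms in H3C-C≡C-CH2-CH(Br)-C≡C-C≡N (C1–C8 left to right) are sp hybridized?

C1: sp3
C2: sp ✓
C3: sp ✓
C4: sp3
C5: sp3
C6: sp ✓
C7: sp ✓
C8: sp ✓
C2, C3, C6, C7, C8 → 5 sp carbons.

5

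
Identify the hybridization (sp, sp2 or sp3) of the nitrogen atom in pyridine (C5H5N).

sp2

N has two σ bonds and one lone pair in the ring plane (steric number 3 → sp2); its p orbital contributes one electron to the aromatic π system via the C=N double bond.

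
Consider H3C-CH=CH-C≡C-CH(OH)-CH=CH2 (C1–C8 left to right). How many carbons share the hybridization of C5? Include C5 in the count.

2

C5 is sp (two π bonds).
C1: sp3
C2: sp2
C3: sp2
C4: sp ✓
C5: sp ✓
C6: sp3
C7: sp2
C8: sp2
2 carbons are sp.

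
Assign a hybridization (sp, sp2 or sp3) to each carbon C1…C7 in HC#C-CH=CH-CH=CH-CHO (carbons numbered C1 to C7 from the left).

C1: 2 σ bonds, plus two π bonds — 2 electron domains, sp.
C2 is sp: 2 σ bonds, plus two π bonds, 2 electron-density regions.
C3: 3 σ bonds, plus one π bond — 3 electron domains, sp2.
C4 — 3 σ bonds, plus one π bond. Steric number 3, so sp2.
C5: 3 σ bonds, plus one π bond — 3 electron domains, sp2.
C6 carries 3 σ bonds, plus one π bond, giving a steric number of 3, so it is sp2.
C7: 3 σ bonds, plus one π bond; 3 regions of electron density → sp2.

C1 sp, C2 sp, C3 sp2, C4 sp2, C5 sp2, C6 sp2, C7 sp2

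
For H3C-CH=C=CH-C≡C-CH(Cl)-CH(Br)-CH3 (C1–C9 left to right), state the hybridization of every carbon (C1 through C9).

C1 has 4 σ bonds: steric number 4 → sp3.
C2 (3 σ bonds, plus one π bond) has steric number 3: sp2.
C3 (2 σ bonds, plus two π bonds) has steric number 2: sp.
C4 is sp2: 3 σ bonds, plus one π bond, 3 electron-density regions.
C5 (2 σ bonds, plus two π bonds) has steric number 2: sp.
C6: 2 σ bonds, plus two π bonds — 2 electron domains, sp.
C7 — 4 σ bonds. Steric number 4, so sp3.
C8 — 4 σ bonds. Steric number 4, so sp3.
C9 has 4 σ bonds: steric number 4 → sp3.

C1 sp3, C2 sp2, C3 sp, C4 sp2, C5 sp, C6 sp, C7 sp3, C8 sp3, C9 sp3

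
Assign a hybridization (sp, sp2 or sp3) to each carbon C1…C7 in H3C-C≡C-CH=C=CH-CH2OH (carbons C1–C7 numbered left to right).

C1 sp3, C2 sp, C3 sp, C4 sp2, C5 sp, C6 sp2, C7 sp3

C1: 4 σ bonds — 4 electron domains, sp3.
C2 — 2 σ bonds, plus two π bonds. Steric number 2, so sp.
C3 (2 σ bonds, plus two π bonds) has steric number 2: sp.
C4 has 3 σ bonds, plus one π bond: steric number 3 → sp2.
C5 (2 σ bonds, plus two π bonds) has steric number 2: sp.
C6 (3 σ bonds, plus one π bond) has steric number 3: sp2.
C7 (4 σ bonds) has steric number 4: sp3.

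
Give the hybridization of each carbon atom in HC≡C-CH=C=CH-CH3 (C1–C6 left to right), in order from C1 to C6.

C1 sp, C2 sp, C3 sp2, C4 sp, C5 sp2, C6 sp3

C1 carries 2 σ bonds, plus two π bonds, giving a steric number of 2, so it is sp.
C2 carries 2 σ bonds, plus two π bonds, giving a steric number of 2, so it is sp.
C3 has 3 σ bonds, plus one π bond: steric number 3 → sp2.
C4: 2 σ bonds, plus two π bonds — 2 electron domains, sp.
C5: 3 σ bonds, plus one π bond — 3 electron domains, sp2.
C6 has 4 σ bonds: steric number 4 → sp3.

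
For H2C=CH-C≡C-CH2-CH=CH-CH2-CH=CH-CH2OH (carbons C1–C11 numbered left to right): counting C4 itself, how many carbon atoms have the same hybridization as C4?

2

C4 is sp (two π bonds).
C1: sp2
C2: sp2
C3: sp ✓
C4: sp ✓
C5: sp3
C6: sp2
C7: sp2
C8: sp3
C9: sp2
C10: sp2
C11: sp3
2 carbons are sp.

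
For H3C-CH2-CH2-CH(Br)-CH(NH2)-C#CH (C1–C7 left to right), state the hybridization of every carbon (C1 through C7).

C1 sp3, C2 sp3, C3 sp3, C4 sp3, C5 sp3, C6 sp, C7 sp

C1 (4 σ bonds) has steric number 4: sp3.
C2 has 4 σ bonds: steric number 4 → sp3.
C3 — 4 σ bonds. Steric number 4, so sp3.
C4 has 4 σ bonds: steric number 4 → sp3.
C5 carries 4 σ bonds, giving a steric number of 4, so it is sp3.
C6 — 2 σ bonds, plus two π bonds. Steric number 2, so sp.
C7 carries 2 σ bonds, plus two π bonds, giving a steric number of 2, so it is sp.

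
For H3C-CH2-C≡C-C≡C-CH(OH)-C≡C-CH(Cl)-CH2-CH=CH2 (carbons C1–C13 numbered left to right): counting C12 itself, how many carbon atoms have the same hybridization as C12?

2

C12 is sp2 (one π bond).
C1: sp3
C2: sp3
C3: sp
C4: sp
C5: sp
C6: sp
C7: sp3
C8: sp
C9: sp
C10: sp3
C11: sp3
C12: sp2 ✓
C13: sp2 ✓
2 carbons are sp2.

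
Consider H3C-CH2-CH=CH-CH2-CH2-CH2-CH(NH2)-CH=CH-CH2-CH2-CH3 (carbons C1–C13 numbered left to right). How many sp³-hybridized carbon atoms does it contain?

C1: sp3 ✓
C2: sp3 ✓
C3: sp2
C4: sp2
C5: sp3 ✓
C6: sp3 ✓
C7: sp3 ✓
C8: sp3 ✓
C9: sp2
C10: sp2
C11: sp3 ✓
C12: sp3 ✓
C13: sp3 ✓
C1, C2, C5, C6, C7, C8, C11, C12, C13 → 9 sp3 carbons.

9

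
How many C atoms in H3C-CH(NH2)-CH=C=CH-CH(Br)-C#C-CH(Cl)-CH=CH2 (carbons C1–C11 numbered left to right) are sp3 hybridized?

4

C1: sp3 ✓
C2: sp3 ✓
C3: sp2
C4: sp
C5: sp2
C6: sp3 ✓
C7: sp
C8: sp
C9: sp3 ✓
C10: sp2
C11: sp2
C1, C2, C6, C9 → 4 sp3 carbons.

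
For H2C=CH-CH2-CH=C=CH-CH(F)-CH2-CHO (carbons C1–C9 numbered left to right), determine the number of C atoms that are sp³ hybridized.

C1: sp2
C2: sp2
C3: sp3 ✓
C4: sp2
C5: sp
C6: sp2
C7: sp3 ✓
C8: sp3 ✓
C9: sp2
C3, C7, C8 → 3 sp3 carbons.

3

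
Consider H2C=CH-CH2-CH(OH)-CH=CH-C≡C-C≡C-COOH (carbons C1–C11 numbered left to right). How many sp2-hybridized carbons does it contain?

5

C1: sp2 ✓
C2: sp2 ✓
C3: sp3
C4: sp3
C5: sp2 ✓
C6: sp2 ✓
C7: sp
C8: sp
C9: sp
C10: sp
C11: sp2 ✓
C1, C2, C5, C6, C11 → 5 sp2 carbons.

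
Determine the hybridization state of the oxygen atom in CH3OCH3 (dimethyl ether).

Two σ bonds + two lone pairs = steric number 4 → sp3.

sp3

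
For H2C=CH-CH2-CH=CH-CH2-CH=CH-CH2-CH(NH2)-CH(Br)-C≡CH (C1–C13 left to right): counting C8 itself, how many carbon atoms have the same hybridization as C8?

6

C8 is sp2 (one π bond).
C1: sp2 ✓
C2: sp2 ✓
C3: sp3
C4: sp2 ✓
C5: sp2 ✓
C6: sp3
C7: sp2 ✓
C8: sp2 ✓
C9: sp3
C10: sp3
C11: sp3
C12: sp
C13: sp
6 carbons are sp2.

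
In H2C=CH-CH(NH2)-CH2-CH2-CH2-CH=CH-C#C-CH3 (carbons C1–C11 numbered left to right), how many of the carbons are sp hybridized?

2

C1: sp2
C2: sp2
C3: sp3
C4: sp3
C5: sp3
C6: sp3
C7: sp2
C8: sp2
C9: sp ✓
C10: sp ✓
C11: sp3
C9, C10 → 2 sp carbons.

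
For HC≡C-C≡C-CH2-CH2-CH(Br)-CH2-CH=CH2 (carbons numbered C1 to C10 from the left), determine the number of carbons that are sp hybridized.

C1: sp ✓
C2: sp ✓
C3: sp ✓
C4: sp ✓
C5: sp3
C6: sp3
C7: sp3
C8: sp3
C9: sp2
C10: sp2
C1, C2, C3, C4 → 4 sp carbons.

4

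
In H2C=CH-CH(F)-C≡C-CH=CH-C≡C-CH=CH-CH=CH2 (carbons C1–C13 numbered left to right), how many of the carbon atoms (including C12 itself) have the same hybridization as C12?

8

C12 is sp2 (one π bond).
C1: sp2 ✓
C2: sp2 ✓
C3: sp3
C4: sp
C5: sp
C6: sp2 ✓
C7: sp2 ✓
C8: sp
C9: sp
C10: sp2 ✓
C11: sp2 ✓
C12: sp2 ✓
C13: sp2 ✓
8 carbons are sp2.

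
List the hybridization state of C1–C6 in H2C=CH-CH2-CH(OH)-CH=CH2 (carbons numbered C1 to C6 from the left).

C1 sp2, C2 sp2, C3 sp3, C4 sp3, C5 sp2, C6 sp2

C1 (3 σ bonds, plus one π bond) has steric number 3: sp2.
C2 (3 σ bonds, plus one π bond) has steric number 3: sp2.
C3 (4 σ bonds) has steric number 4: sp3.
C4 is sp3: 4 σ bonds, 4 electron-density regions.
C5: 3 σ bonds, plus one π bond; 3 regions of electron density → sp2.
C6 is sp2: 3 σ bonds, plus one π bond, 3 electron-density regions.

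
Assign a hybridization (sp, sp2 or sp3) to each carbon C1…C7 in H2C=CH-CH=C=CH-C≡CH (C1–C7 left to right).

C1: 3 σ bonds, plus one π bond; 3 regions of electron density → sp2.
C2 is sp2: 3 σ bonds, plus one π bond, 3 electron-density regions.
C3: 3 σ bonds, plus one π bond — 3 electron domains, sp2.
C4: 2 σ bonds, plus two π bonds — 2 electron domains, sp.
C5 (3 σ bonds, plus one π bond) has steric number 3: sp2.
C6 carries 2 σ bonds, plus two π bonds, giving a steric number of 2, so it is sp.
C7 (2 σ bonds, plus two π bonds) has steric number 2: sp.

C1 sp2, C2 sp2, C3 sp2, C4 sp, C5 sp2, C6 sp, C7 sp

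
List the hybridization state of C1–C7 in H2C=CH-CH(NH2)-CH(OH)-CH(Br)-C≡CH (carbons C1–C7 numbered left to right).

C1 has 3 σ bonds, plus one π bond: steric number 3 → sp2.
C2 — 3 σ bonds, plus one π bond. Steric number 3, so sp2.
C3: 4 σ bonds; 4 regions of electron density → sp3.
C4: 4 σ bonds — 4 electron domains, sp3.
C5: 4 σ bonds — 4 electron domains, sp3.
C6: 2 σ bonds, plus two π bonds; 2 regions of electron density → sp.
C7 (2 σ bonds, plus two π bonds) has steric number 2: sp.

C1 sp2, C2 sp2, C3 sp3, C4 sp3, C5 sp3, C6 sp, C7 sp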